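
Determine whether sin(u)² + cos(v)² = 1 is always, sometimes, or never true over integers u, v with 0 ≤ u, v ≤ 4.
Sometimes true

It holds at (u, v) = (0, 0) (both sides equal 1), but fails at (u, v) = (3, 0) (LHS = sin(3)² + 1 ≈ 1.02, RHS = 1).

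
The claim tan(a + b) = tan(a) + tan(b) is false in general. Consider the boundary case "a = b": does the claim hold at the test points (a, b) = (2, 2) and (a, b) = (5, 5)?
At (2, 2): LHS = tan(4) ≈ 1.158 ≠ RHS = 2·tan(2) ≈ -4.37
At (5, 5): LHS = tan(10) ≈ 0.6484 ≠ RHS = 2·tan(5) ≈ -6.761

Answer: No, fails at both test points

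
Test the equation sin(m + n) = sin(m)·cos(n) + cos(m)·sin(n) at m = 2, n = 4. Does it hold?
Holds

Substituting m = 2, n = 4:

LHS = sin(2 + 4) = sin(6) ≈ -0.2794
RHS = sin(2)·cos(4) + cos(2)·sin(4) = sin(2)·cos(4) + sin(4)·cos(2) ≈ -0.2794

LHS = RHS, so the equation holds at this point.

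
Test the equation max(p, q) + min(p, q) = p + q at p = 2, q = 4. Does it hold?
Substituting p = 2, q = 4:

LHS = max(2, 4) + min(2, 4) = 6
RHS = 2 + 4 = 6

LHS = RHS, so the equation holds at this point.

Answer: Holds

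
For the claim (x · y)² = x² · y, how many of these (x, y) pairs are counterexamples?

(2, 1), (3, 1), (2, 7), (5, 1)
Testing each pair:
(2, 1): LHS = 4, RHS = 4 → satisfies claim
(3, 1): LHS = 9, RHS = 9 → satisfies claim
(2, 7): LHS = 196, RHS = 28 → counterexample
(5, 1): LHS = 25, RHS = 25 → satisfies claim

That makes 1 counterexample.

Answer: 1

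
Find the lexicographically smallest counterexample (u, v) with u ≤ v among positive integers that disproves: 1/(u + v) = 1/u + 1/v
Substituting (1, 1) into the claim:
LHS = 1/(1 + 1) = 1/2
RHS = 1/1 + 1/1 = 2

Since LHS ≠ RHS, this pair disproves the claim, and no lexicographically smaller pair (u ≤ v, positive integers) does.

For instance (4, 5) is also a counterexample (LHS = 1/9, RHS = 9/20), but it's lexicographically larger.

Answer: (u, v) = (1, 1)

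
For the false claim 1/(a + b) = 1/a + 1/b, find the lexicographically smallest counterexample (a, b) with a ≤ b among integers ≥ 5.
Substituting (5, 5) into the claim:
LHS = 1/(5 + 5) = 1/10
RHS = 1/5 + 1/5 = 2/5

Since LHS ≠ RHS, this pair disproves the claim, and no lexicographically smaller pair (a ≤ b, integers ≥ 5) does.

For instance (6, 6) is also a counterexample (LHS = 1/12, RHS = 1/3), but it's lexicographically larger.

Answer: (a, b) = (5, 5)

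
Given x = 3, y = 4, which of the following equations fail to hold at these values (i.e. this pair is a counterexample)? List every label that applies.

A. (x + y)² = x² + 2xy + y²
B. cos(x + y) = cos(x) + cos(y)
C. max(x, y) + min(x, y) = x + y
Evaluating each claim at the given values:
A. LHS = 49, RHS = 49 → holds here (LHS = RHS)
B. LHS = cos(7) ≈ 0.7539, RHS = cos(3) + cos(4) ≈ -1.644 → fails here (LHS ≠ RHS)
C. LHS = 7, RHS = 7 → holds here (LHS = RHS)

Answer: B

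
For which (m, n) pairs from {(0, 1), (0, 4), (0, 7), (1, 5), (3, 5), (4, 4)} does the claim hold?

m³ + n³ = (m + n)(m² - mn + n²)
All pairs

Testing each pair:
(0, 1): LHS = 1, RHS = 1 → holds
(0, 4): LHS = 64, RHS = 64 → holds
(0, 7): LHS = 343, RHS = 343 → holds
(1, 5): LHS = 126, RHS = 126 → holds
(3, 5): LHS = 152, RHS = 152 → holds
(4, 4): LHS = 128, RHS = 128 → holds

Every pair satisfies the claim.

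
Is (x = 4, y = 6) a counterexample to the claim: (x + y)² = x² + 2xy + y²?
Substituting x = 4, y = 6:
LHS = (4 + 6)² = 100
RHS = 4² + 2·4·6 + 6² = 100

The sides agree, so this pair does not disprove the claim.

Answer: No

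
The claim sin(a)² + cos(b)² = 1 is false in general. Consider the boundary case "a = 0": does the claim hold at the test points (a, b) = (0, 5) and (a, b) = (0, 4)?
At (0, 5): LHS = cos(5)² ≈ 0.08046 ≠ RHS = 1
At (0, 4): LHS = cos(4)² ≈ 0.4272 ≠ RHS = 1

Answer: No, fails at both test points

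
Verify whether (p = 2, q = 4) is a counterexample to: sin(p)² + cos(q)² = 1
Yes

Substituting p = 2, q = 4:
LHS = sin(2)² + cos(4)² ≈ 1.254
RHS = 1

Since LHS ≠ RHS, this pair disproves the claim.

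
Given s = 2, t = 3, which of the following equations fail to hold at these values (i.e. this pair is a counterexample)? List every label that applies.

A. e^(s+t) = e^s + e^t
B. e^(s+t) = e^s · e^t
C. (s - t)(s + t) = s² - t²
Evaluating each claim at the given values:
A. LHS = e^5 ≈ 148.4, RHS = e^2 + e^3 ≈ 27.47 → fails here (LHS ≠ RHS)
B. LHS = e^5 ≈ 148.4, RHS = e^5 ≈ 148.4 → holds here (LHS = RHS)
C. LHS = -5, RHS = -5 → holds here (LHS = RHS)

Answer: A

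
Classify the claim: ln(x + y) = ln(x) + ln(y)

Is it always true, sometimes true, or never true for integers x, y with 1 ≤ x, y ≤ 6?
Sometimes true

It holds at (x, y) = (2, 2) (both sides equal ln(4) ≈ 1.386), but fails at (x, y) = (2, 3) (LHS = ln(5) ≈ 1.609, RHS = ln(2) + ln(3) ≈ 1.792).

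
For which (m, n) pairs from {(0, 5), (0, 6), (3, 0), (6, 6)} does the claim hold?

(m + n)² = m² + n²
(0, 5), (0, 6), (3, 0)

Testing each pair:
(0, 5): LHS = 25, RHS = 25 → holds
(0, 6): LHS = 36, RHS = 36 → holds
(3, 0): LHS = 9, RHS = 9 → holds
(6, 6): LHS = 144, RHS = 72 → fails

3 of 4 pairs satisfy the claim.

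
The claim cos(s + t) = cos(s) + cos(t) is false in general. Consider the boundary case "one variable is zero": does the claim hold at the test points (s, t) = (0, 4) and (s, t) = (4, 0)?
At (0, 4): LHS = cos(4) ≈ -0.6536 ≠ RHS = cos(4) + 1 ≈ 0.3464
At (4, 0): LHS = cos(4) ≈ -0.6536 ≠ RHS = cos(4) + 1 ≈ 0.3464

Answer: No, fails at both test points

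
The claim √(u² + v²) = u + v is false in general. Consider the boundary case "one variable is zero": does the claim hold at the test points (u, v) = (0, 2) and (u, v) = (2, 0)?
Yes, holds at both test points

At (0, 2): LHS = 2, RHS = 2 → equal
At (2, 0): LHS = 2, RHS = 2 → equal

So the claim does hold at both of these boundary points, even though it is not an identity.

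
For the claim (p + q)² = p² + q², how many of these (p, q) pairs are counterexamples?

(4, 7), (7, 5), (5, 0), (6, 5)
Testing each pair:
(4, 7): LHS = 121, RHS = 65 → counterexample
(7, 5): LHS = 144, RHS = 74 → counterexample
(5, 0): LHS = 25, RHS = 25 → satisfies claim
(6, 5): LHS = 121, RHS = 61 → counterexample

That makes 3 counterexamples.

Answer: 3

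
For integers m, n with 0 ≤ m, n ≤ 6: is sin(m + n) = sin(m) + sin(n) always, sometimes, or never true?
It holds at (m, n) = (3, 0) (both sides equal sin(3) ≈ 0.1411), but fails at (m, n) = (5, 2) (LHS = sin(7) ≈ 0.657, RHS = sin(5) + sin(2) ≈ -0.04963).

Answer: Sometimes true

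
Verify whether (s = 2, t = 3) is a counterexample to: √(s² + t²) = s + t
Substituting s = 2, t = 3:
LHS = √(2² + 3²) = √(13) ≈ 3.606
RHS = 2 + 3 = 5

Since LHS ≠ RHS, this pair disproves the claim.

Answer: Yes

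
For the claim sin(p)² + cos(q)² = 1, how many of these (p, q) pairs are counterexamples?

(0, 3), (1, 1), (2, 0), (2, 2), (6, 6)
Testing each pair:
(0, 3): LHS = cos(3)² ≈ 0.9801, RHS = 1 → counterexample
(1, 1): LHS = cos(1)² + sin(1)² = 1, RHS = 1 → satisfies claim
(2, 0): LHS = sin(2)² + 1 ≈ 1.827, RHS = 1 → counterexample
(2, 2): LHS = cos(2)² + sin(2)² = 1, RHS = 1 → satisfies claim
(6, 6): LHS = sin(6)² + cos(6)² = 1, RHS = 1 → satisfies claim

That makes 2 counterexamples.

Answer: 2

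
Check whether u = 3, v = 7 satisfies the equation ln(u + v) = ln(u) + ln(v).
Fails

Substituting u = 3, v = 7:

LHS = ln(3 + 7) = ln(10) ≈ 2.303
RHS = ln(3) + ln(7) ≈ 3.045

LHS ≠ RHS, so the equation does not hold at this point.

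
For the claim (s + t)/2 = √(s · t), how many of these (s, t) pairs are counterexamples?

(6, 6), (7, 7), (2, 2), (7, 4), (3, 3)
1

Testing each pair:
(6, 6): LHS = 6, RHS = 6 → satisfies claim
(7, 7): LHS = 7, RHS = 7 → satisfies claim
(2, 2): LHS = 2, RHS = 2 → satisfies claim
(7, 4): LHS = 11/2, RHS = 2·√(7) ≈ 5.292 → counterexample
(3, 3): LHS = 3, RHS = 3 → satisfies claim

That makes 1 counterexample.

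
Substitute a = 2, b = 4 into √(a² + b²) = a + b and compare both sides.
LHS = √(2² + 4²) = 2·√(5) ≈ 4.472
RHS = 2 + 4 = 6

LHS ≠ RHS (they differ by about 1.528), so the equation does not hold here.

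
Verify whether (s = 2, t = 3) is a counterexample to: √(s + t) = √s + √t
Substituting s = 2, t = 3:
LHS = √(2 + 3) = √(5) ≈ 2.236
RHS = √2 + √3 = √(2) + √(3) ≈ 3.146

Since LHS ≠ RHS, this pair disproves the claim.

Answer: Yes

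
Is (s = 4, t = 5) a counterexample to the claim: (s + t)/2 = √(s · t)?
Substituting s = 4, t = 5:
LHS = (4 + 5)/2 = 9/2
RHS = √(4 · 5) = 2·√(5) ≈ 4.472

Since LHS ≠ RHS, this pair disproves the claim.

Answer: Yes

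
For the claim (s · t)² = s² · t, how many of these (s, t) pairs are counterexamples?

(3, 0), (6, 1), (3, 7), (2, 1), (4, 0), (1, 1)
1

Testing each pair:
(3, 0): LHS = 0, RHS = 0 → satisfies claim
(6, 1): LHS = 36, RHS = 36 → satisfies claim
(3, 7): LHS = 441, RHS = 63 → counterexample
(2, 1): LHS = 4, RHS = 4 → satisfies claim
(4, 0): LHS = 0, RHS = 0 → satisfies claim
(1, 1): LHS = 1, RHS = 1 → satisfies claim

That makes 1 counterexample.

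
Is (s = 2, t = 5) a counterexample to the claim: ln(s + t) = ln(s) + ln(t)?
Yes

Substituting s = 2, t = 5:
LHS = ln(2 + 5) = ln(7) ≈ 1.946
RHS = ln(2) + ln(5) ≈ 2.303

Since LHS ≠ RHS, this pair disproves the claim.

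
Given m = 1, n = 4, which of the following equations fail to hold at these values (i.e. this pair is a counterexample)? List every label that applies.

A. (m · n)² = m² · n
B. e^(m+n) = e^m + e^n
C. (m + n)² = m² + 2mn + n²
Evaluating each claim at the given values:
A. LHS = 16, RHS = 4 → fails here (LHS ≠ RHS)
B. LHS = e^5 ≈ 148.4, RHS = e + e^4 ≈ 57.32 → fails here (LHS ≠ RHS)
C. LHS = 25, RHS = 25 → holds here (LHS = RHS)

Answer: A, B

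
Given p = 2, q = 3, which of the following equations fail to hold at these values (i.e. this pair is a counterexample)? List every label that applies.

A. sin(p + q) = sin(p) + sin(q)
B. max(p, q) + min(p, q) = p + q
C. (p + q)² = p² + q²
A, C

Evaluating each claim at the given values:
A. LHS = sin(5) ≈ -0.9589, RHS = sin(3) + sin(2) ≈ 1.05 → fails here (LHS ≠ RHS)
B. LHS = 5, RHS = 5 → holds here (LHS = RHS)
C. LHS = 25, RHS = 13 → fails here (LHS ≠ RHS)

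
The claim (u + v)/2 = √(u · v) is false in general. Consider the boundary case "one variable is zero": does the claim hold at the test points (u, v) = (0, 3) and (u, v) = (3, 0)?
No, fails at both test points

At (0, 3): LHS = 3/2 ≠ RHS = 0
At (3, 0): LHS = 3/2 ≠ RHS = 0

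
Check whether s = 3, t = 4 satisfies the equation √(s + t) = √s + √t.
Substituting s = 3, t = 4:

LHS = √(3 + 4) = √(7) ≈ 2.646
RHS = √3 + √4 = √(3) + 2 ≈ 3.732

LHS ≠ RHS, so the equation does not hold at this point.

Answer: Fails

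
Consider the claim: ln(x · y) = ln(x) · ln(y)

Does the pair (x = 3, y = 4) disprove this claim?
Substituting x = 3, y = 4:
LHS = ln(3 · 4) = ln(12) ≈ 2.485
RHS = ln(3) · ln(4) ≈ 1.523

Since LHS ≠ RHS, this pair disproves the claim.

Answer: Yes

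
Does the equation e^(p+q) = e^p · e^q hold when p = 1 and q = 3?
Holds

Substituting p = 1, q = 3:

LHS = e^(1+3) = e^4 ≈ 54.6
RHS = e^1 · e^3 = e^4 ≈ 54.6

LHS = RHS, so the equation holds at this point.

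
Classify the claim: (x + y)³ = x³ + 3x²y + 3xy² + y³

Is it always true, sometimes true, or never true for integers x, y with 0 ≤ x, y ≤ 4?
Always true

The identity holds for every pair in the range. For instance at (x, y) = (1, 1): both sides equal 8.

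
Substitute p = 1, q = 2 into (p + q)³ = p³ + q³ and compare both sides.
LHS = (1 + 2)³ = 27
RHS = 1³ + 2³ = 9

LHS ≠ RHS, so the equation does not hold here.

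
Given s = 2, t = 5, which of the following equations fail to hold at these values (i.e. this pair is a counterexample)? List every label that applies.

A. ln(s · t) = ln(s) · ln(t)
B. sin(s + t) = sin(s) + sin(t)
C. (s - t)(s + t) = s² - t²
A, B

Evaluating each claim at the given values:
A. LHS = ln(10) ≈ 2.303, RHS = ln(2)·ln(5) ≈ 1.116 → fails here (LHS ≠ RHS)
B. LHS = sin(7) ≈ 0.657, RHS = sin(5) + sin(2) ≈ -0.04963 → fails here (LHS ≠ RHS)
C. LHS = -21, RHS = -21 → holds here (LHS = RHS)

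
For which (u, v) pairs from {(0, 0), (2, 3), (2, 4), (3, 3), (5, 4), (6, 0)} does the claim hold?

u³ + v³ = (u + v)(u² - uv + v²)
All pairs

Testing each pair:
(0, 0): LHS = 0, RHS = 0 → holds
(2, 3): LHS = 35, RHS = 35 → holds
(2, 4): LHS = 72, RHS = 72 → holds
(3, 3): LHS = 54, RHS = 54 → holds
(5, 4): LHS = 189, RHS = 189 → holds
(6, 0): LHS = 216, RHS = 216 → holds

Every pair satisfies the claim.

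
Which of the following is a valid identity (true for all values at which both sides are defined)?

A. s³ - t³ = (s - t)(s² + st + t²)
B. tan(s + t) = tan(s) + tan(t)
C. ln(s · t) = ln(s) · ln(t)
A

A: holds — e.g. at (2, 3), both sides equal -19.
B: fails at (2, 2) — LHS = tan(4) ≈ 1.158, RHS = 2·tan(2) ≈ -4.37.
C: fails at (3, 5) — LHS = ln(15) ≈ 2.708, RHS = ln(3)·ln(5) ≈ 1.768.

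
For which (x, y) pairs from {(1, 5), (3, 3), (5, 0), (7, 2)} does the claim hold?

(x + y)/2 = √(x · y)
Testing each pair:
(1, 5): LHS = 3, RHS = √(5) ≈ 2.236 → fails
(3, 3): LHS = 3, RHS = 3 → holds
(5, 0): LHS = 5/2, RHS = 0 → fails
(7, 2): LHS = 9/2, RHS = √(14) ≈ 3.742 → fails

1 of 4 pairs satisfies the claim.

Answer: (3, 3)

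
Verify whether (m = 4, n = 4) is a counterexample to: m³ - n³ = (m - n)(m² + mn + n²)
No

Substituting m = 4, n = 4:
LHS = 4³ - 4³ = 0
RHS = (4 - 4)(4² + 4·4 + 4²) = 0

The sides agree, so this pair does not disprove the claim.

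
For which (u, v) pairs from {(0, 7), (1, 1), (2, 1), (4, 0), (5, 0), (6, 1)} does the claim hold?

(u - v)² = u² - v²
Testing each pair:
(0, 7): LHS = 49, RHS = -49 → fails
(1, 1): LHS = 0, RHS = 0 → holds
(2, 1): LHS = 1, RHS = 3 → fails
(4, 0): LHS = 16, RHS = 16 → holds
(5, 0): LHS = 25, RHS = 25 → holds
(6, 1): LHS = 25, RHS = 35 → fails

3 of 6 pairs satisfy the claim.

Answer: (1, 1), (4, 0), (5, 0)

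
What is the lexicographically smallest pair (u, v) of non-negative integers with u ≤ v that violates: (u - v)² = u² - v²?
(u, v) = (0, 1)

At (0, 0): both sides equal 0, so it holds there.

Substituting (0, 1) into the claim:
LHS = (0 - 1)² = 1
RHS = 0² - 1² = -1

Since LHS ≠ RHS, this pair disproves the claim, and no lexicographically smaller pair (u ≤ v, non-negative integers) does.

For instance (3, 6) is also a counterexample (LHS = 9, RHS = -27), but it's lexicographically larger.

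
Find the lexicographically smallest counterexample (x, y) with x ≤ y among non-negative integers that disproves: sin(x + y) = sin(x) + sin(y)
(x, y) = (1, 1)

At (0, 3): both sides equal sin(3) ≈ 0.1411, so it holds there.
At (0, 7): both sides equal sin(7) ≈ 0.657, so it holds there.

Substituting (1, 1) into the claim:
LHS = sin(1 + 1) = sin(2) ≈ 0.9093
RHS = sin(1) + sin(1) = 2·sin(1) ≈ 1.683

Since LHS ≠ RHS, this pair disproves the claim, and no lexicographically smaller pair (x ≤ y, non-negative integers) does.

For instance (6, 6) is also a counterexample (LHS = sin(12) ≈ -0.5366, RHS = 2·sin(6) ≈ -0.5588), but it's lexicographically larger.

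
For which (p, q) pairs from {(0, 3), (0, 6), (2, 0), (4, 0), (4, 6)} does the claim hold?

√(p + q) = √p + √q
(0, 3), (0, 6), (2, 0), (4, 0)

Testing each pair:
(0, 3): LHS = √(3) ≈ 1.732, RHS = √(3) ≈ 1.732 → holds
(0, 6): LHS = √(6) ≈ 2.449, RHS = √(6) ≈ 2.449 → holds
(2, 0): LHS = √(2) ≈ 1.414, RHS = √(2) ≈ 1.414 → holds
(4, 0): LHS = 2, RHS = 2 → holds
(4, 6): LHS = √(10) ≈ 3.162, RHS = 2 + √(6) ≈ 4.449 → fails

4 of 5 pairs satisfy the claim.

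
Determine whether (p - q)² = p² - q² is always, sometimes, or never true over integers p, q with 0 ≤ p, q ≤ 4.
It holds at (p, q) = (2, 2) (both sides equal 0), but fails at (p, q) = (0, 1) (LHS = 1, RHS = -1).

Answer: Sometimes true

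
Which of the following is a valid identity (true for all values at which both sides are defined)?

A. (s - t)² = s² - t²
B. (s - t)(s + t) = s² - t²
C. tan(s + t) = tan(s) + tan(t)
B

A: fails at (1, 5) — LHS = 16, RHS = -24.
B: holds — e.g. at (3, 3), both sides equal 0.
C: fails at (1, 2) — LHS = tan(3) ≈ -0.1425, RHS = tan(2) + tan(1) ≈ -0.6276.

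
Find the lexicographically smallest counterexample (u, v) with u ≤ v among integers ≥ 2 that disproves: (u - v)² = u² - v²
At (2, 2): both sides equal 0, so it holds there.

Substituting (2, 3) into the claim:
LHS = (2 - 3)² = 1
RHS = 2² - 3² = -5

Since LHS ≠ RHS, this pair disproves the claim, and no lexicographically smaller pair (u ≤ v, integers ≥ 2) does.

For instance (3, 9) is also a counterexample (LHS = 36, RHS = -72), but it's lexicographically larger.

Answer: (u, v) = (2, 3)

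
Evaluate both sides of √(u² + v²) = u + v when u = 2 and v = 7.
LHS = √(2² + 7²) = √(53) ≈ 7.28
RHS = 2 + 7 = 9

LHS ≠ RHS (they differ by about 1.72), so the equation does not hold here.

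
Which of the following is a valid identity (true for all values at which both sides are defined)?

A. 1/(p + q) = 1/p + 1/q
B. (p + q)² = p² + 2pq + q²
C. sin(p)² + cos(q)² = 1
B

A: fails at (4, 5) — LHS = 1/9, RHS = 9/20.
B: holds — e.g. at (5, 5), both sides equal 100.
C: fails at (5, 8) — LHS = cos(8)² + sin(5)² ≈ 0.9407, RHS = 1.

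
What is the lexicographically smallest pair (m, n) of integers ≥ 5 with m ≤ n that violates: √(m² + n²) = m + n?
Substituting (5, 5) into the claim:
LHS = √(5² + 5²) = 5·√(2) ≈ 7.071
RHS = 5 + 5 = 10

Since LHS ≠ RHS, this pair disproves the claim, and no lexicographically smaller pair (m ≤ n, integers ≥ 5) does.

For instance (12, 12) is also a counterexample (LHS = 12·√(2) ≈ 16.97, RHS = 24), but it's lexicographically larger.

Answer: (m, n) = (5, 5)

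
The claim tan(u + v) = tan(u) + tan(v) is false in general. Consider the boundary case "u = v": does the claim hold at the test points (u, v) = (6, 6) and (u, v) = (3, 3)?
No, fails at both test points

At (6, 6): LHS = tan(12) ≈ -0.6359 ≠ RHS = 2·tan(6) ≈ -0.582
At (3, 3): LHS = tan(6) ≈ -0.291 ≠ RHS = 2·tan(3) ≈ -0.2851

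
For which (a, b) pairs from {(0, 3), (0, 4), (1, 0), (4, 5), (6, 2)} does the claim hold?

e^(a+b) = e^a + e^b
None

Testing each pair:
(0, 3): LHS = e^3 ≈ 20.09, RHS = 1 + e^3 ≈ 21.09 → fails
(0, 4): LHS = e^4 ≈ 54.6, RHS = 1 + e^4 ≈ 55.6 → fails
(1, 0): LHS = e ≈ 2.718, RHS = 1 + e ≈ 3.718 → fails
(4, 5): LHS = e^9 ≈ 8103, RHS = e^4 + e^5 ≈ 203 → fails
(6, 2): LHS = e^8 ≈ 2981, RHS = e^2 + e^6 ≈ 410.8 → fails

No pair satisfies the claim.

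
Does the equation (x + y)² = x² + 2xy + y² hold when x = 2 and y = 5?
Holds

Substituting x = 2, y = 5:

LHS = (2 + 5)² = 49
RHS = 2² + 2·2·5 + 5² = 49

LHS = RHS, so the equation holds at this point.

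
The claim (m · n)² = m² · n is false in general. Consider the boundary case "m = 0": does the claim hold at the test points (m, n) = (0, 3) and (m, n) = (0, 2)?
Yes, holds at both test points

At (0, 3): LHS = 0, RHS = 0 → equal
At (0, 2): LHS = 0, RHS = 0 → equal

So the claim does hold at both of these boundary points, even though it is not an identity.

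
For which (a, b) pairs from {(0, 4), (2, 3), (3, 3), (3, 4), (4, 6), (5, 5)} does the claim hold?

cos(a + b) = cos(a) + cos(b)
None

Testing each pair:
(0, 4): LHS = cos(4) ≈ -0.6536, RHS = cos(4) + 1 ≈ 0.3464 → fails
(2, 3): LHS = cos(5) ≈ 0.2837, RHS = cos(3) + cos(2) ≈ -1.406 → fails
(3, 3): LHS = cos(6) ≈ 0.9602, RHS = 2·cos(3) ≈ -1.98 → fails
(3, 4): LHS = cos(7) ≈ 0.7539, RHS = cos(3) + cos(4) ≈ -1.644 → fails
(4, 6): LHS = cos(10) ≈ -0.8391, RHS = cos(4) + cos(6) ≈ 0.3065 → fails
(5, 5): LHS = cos(10) ≈ -0.8391, RHS = 2·cos(5) ≈ 0.5673 → fails

No pair satisfies the claim.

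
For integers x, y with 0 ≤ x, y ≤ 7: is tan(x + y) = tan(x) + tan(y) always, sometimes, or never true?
Sometimes true

It holds at (x, y) = (6, 0) (both sides equal tan(6) ≈ -0.291), but fails at (x, y) = (2, 7) (LHS = tan(9) ≈ -0.4523, RHS = tan(2) + tan(7) ≈ -1.314).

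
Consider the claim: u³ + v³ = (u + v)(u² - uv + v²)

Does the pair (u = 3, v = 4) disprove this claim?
No

Substituting u = 3, v = 4:
LHS = 3³ + 4³ = 91
RHS = (3 + 4)(3² - 3·4 + 4²) = 91

The sides agree, so this pair does not disprove the claim.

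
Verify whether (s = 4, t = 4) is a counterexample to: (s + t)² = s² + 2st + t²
Substituting s = 4, t = 4:
LHS = (4 + 4)² = 64
RHS = 4² + 2·4·4 + 4² = 64

The sides agree, so this pair does not disprove the claim.

Answer: No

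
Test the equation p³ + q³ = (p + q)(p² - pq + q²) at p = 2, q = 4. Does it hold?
Holds

Substituting p = 2, q = 4:

LHS = 2³ + 4³ = 72
RHS = (2 + 4)(2² - 2·4 + 4²) = 72

LHS = RHS, so the equation holds at this point.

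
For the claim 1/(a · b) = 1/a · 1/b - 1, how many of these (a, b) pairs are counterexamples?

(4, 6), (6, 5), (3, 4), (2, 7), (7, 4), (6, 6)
Testing each pair:
(4, 6): LHS = 1/24, RHS = -23/24 → counterexample
(6, 5): LHS = 1/30, RHS = -29/30 → counterexample
(3, 4): LHS = 1/12, RHS = -11/12 → counterexample
(2, 7): LHS = 1/14, RHS = -13/14 → counterexample
(7, 4): LHS = 1/28, RHS = -27/28 → counterexample
(6, 6): LHS = 1/36, RHS = -35/36 → counterexample

That makes 6 counterexamples.

Answer: 6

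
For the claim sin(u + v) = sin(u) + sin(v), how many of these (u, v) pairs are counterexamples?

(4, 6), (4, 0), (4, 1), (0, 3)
2

Testing each pair:
(4, 6): LHS = sin(10) ≈ -0.544, RHS = sin(4) + sin(6) ≈ -1.036 → counterexample
(4, 0): LHS = sin(4) ≈ -0.7568, RHS = sin(4) ≈ -0.7568 → satisfies claim
(4, 1): LHS = sin(5) ≈ -0.9589, RHS = sin(4) + sin(1) ≈ 0.08467 → counterexample
(0, 3): LHS = sin(3) ≈ 0.1411, RHS = sin(3) ≈ 0.1411 → satisfies claim

That makes 2 counterexamples.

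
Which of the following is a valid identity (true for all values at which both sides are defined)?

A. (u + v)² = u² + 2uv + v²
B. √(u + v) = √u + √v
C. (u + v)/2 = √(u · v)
A: holds — e.g. at (1, 1), both sides equal 4.
B: fails at (4, 4) — LHS = 2·√(2) ≈ 2.828, RHS = 4.
C: fails at (2, 3) — LHS = 5/2, RHS = √(6) ≈ 2.449.

Answer: A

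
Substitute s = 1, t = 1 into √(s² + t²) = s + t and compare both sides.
LHS = √(1² + 1²) = √(2) ≈ 1.414
RHS = 1 + 1 = 2

LHS ≠ RHS (they differ by about 0.5858), so the equation does not hold here.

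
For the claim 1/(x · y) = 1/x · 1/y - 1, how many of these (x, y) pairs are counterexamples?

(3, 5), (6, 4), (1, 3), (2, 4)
Testing each pair:
(3, 5): LHS = 1/15, RHS = -14/15 → counterexample
(6, 4): LHS = 1/24, RHS = -23/24 → counterexample
(1, 3): LHS = 1/3, RHS = -2/3 → counterexample
(2, 4): LHS = 1/8, RHS = -7/8 → counterexample

That makes 4 counterexamples.

Answer: 4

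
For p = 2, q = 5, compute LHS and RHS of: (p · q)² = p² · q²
LHS = (2 · 5)² = 100
RHS = 2² · 5² = 100

LHS = RHS: the two sides agree.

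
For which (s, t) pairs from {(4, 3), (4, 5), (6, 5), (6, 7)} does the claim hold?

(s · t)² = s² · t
Testing each pair:
(4, 3): LHS = 144, RHS = 48 → fails
(4, 5): LHS = 400, RHS = 80 → fails
(6, 5): LHS = 900, RHS = 180 → fails
(6, 7): LHS = 1764, RHS = 252 → fails

No pair satisfies the claim.

Answer: None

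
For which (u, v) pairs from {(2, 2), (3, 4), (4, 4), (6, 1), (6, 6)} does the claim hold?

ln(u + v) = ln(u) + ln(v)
(2, 2)

Testing each pair:
(2, 2): LHS = ln(4) ≈ 1.386, RHS = 2·ln(2) ≈ 1.386 → holds
(3, 4): LHS = ln(7) ≈ 1.946, RHS = ln(3) + ln(4) ≈ 2.485 → fails
(4, 4): LHS = ln(8) ≈ 2.079, RHS = 2·ln(4) ≈ 2.773 → fails
(6, 1): LHS = ln(7) ≈ 1.946, RHS = ln(6) ≈ 1.792 → fails
(6, 6): LHS = ln(12) ≈ 2.485, RHS = 2·ln(6) ≈ 3.584 → fails

1 of 5 pairs satisfies the claim.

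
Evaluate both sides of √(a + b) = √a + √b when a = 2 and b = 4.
LHS = √(2 + 4) = √(6) ≈ 2.449
RHS = √2 + √4 = √(2) + 2 ≈ 3.414

LHS ≠ RHS (they differ by about 0.9647), so the equation does not hold here.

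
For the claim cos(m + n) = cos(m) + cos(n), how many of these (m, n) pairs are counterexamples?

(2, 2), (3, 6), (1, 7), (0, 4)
4

Testing each pair:
(2, 2): LHS = cos(4) ≈ -0.6536, RHS = 2·cos(2) ≈ -0.8323 → counterexample
(3, 6): LHS = cos(9) ≈ -0.9111, RHS = cos(3) + cos(6) ≈ -0.02982 → counterexample
(1, 7): LHS = cos(8) ≈ -0.1455, RHS = cos(1) + cos(7) ≈ 1.294 → counterexample
(0, 4): LHS = cos(4) ≈ -0.6536, RHS = cos(4) + 1 ≈ 0.3464 → counterexample

That makes 4 counterexamples.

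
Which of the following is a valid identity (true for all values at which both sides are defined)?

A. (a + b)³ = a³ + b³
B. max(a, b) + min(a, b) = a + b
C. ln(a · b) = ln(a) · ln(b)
B

A: fails at (4, 6) — LHS = 1000, RHS = 280.
B: holds — e.g. at (4, 6), both sides equal 10.
C: fails at (2, 4) — LHS = ln(8) ≈ 2.079, RHS = ln(2)·ln(4) ≈ 0.9609.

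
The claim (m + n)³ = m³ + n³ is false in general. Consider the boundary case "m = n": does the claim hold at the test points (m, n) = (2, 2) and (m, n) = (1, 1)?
At (2, 2): LHS = 64 ≠ RHS = 16
At (1, 1): LHS = 8 ≠ RHS = 2

Answer: No, fails at both test points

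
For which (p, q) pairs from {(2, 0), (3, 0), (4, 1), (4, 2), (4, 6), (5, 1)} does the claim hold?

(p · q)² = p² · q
Testing each pair:
(2, 0): LHS = 0, RHS = 0 → holds
(3, 0): LHS = 0, RHS = 0 → holds
(4, 1): LHS = 16, RHS = 16 → holds
(4, 2): LHS = 64, RHS = 32 → fails
(4, 6): LHS = 576, RHS = 96 → fails
(5, 1): LHS = 25, RHS = 25 → holds

4 of 6 pairs satisfy the claim.

Answer: (2, 0), (3, 0), (4, 1), (5, 1)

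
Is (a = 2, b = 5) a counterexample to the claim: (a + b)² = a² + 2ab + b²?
Substituting a = 2, b = 5:
LHS = (2 + 5)² = 49
RHS = 2² + 2·2·5 + 5² = 49

The sides agree, so this pair does not disprove the claim.

Answer: No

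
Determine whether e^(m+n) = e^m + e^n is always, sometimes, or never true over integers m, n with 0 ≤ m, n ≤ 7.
The claim fails for every pair in the range. For instance at (m, n) = (3, 6): LHS = e^9 ≈ 8103, RHS = e^3 + e^6 ≈ 423.5.

Answer: Never true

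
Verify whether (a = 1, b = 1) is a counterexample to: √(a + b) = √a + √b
Substituting a = 1, b = 1:
LHS = √(1 + 1) = √(2) ≈ 1.414
RHS = √1 + √1 = 2

Since LHS ≠ RHS, this pair disproves the claim.

Answer: Yes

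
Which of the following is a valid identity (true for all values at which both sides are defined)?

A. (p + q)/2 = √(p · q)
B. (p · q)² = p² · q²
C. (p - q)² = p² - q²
B

A: fails at (1, 3) — LHS = 2, RHS = √(3) ≈ 1.732.
B: holds — e.g. at (4, 5), both sides equal 400.
C: fails at (3, 4) — LHS = 1, RHS = -7.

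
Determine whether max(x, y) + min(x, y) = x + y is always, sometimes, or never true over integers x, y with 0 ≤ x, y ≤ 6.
The identity holds for every pair in the range. For instance at (x, y) = (4, 5): both sides equal 9.

Answer: Always true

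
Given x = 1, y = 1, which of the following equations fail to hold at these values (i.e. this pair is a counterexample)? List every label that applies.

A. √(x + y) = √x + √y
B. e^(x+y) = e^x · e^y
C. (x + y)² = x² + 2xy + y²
A

Evaluating each claim at the given values:
A. LHS = √(2) ≈ 1.414, RHS = 2 → fails here (LHS ≠ RHS)
B. LHS = e^2 ≈ 7.389, RHS = e^2 ≈ 7.389 → holds here (LHS = RHS)
C. LHS = 4, RHS = 4 → holds here (LHS = RHS)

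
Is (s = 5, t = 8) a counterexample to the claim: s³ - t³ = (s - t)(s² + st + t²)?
No

Substituting s = 5, t = 8:
LHS = 5³ - 8³ = -387
RHS = (5 - 8)(5² + 5·8 + 8²) = -387

The sides agree, so this pair does not disprove the claim.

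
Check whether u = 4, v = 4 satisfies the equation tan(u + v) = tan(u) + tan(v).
Substituting u = 4, v = 4:

LHS = tan(4 + 4) = tan(8) ≈ -6.8
RHS = tan(4) + tan(4) = 2·tan(4) ≈ 2.316

LHS ≠ RHS, so the equation does not hold at this point.

Answer: Fails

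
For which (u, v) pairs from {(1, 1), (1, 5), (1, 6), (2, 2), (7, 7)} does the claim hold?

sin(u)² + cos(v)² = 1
Testing each pair:
(1, 1): LHS = cos(1)² + sin(1)² = 1, RHS = 1 → holds
(1, 5): LHS = cos(5)² + sin(1)² ≈ 0.7885, RHS = 1 → fails
(1, 6): LHS = sin(1)² + cos(6)² ≈ 1.63, RHS = 1 → fails
(2, 2): LHS = cos(2)² + sin(2)² = 1, RHS = 1 → holds
(7, 7): LHS = sin(7)² + cos(7)² = 1, RHS = 1 → holds

3 of 5 pairs satisfy the claim.

Answer: (1, 1), (2, 2), (7, 7)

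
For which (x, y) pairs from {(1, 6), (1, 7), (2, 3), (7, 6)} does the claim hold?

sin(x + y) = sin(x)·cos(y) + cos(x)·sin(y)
All pairs

Testing each pair:
(1, 6): LHS = sin(7) ≈ 0.657, RHS = sin(6)·cos(1) + sin(1)·cos(6) ≈ 0.657 → holds
(1, 7): LHS = sin(8) ≈ 0.9894, RHS = sin(7)·cos(1) + sin(1)·cos(7) ≈ 0.9894 → holds
(2, 3): LHS = sin(5) ≈ -0.9589, RHS = sin(2)·cos(3) + sin(3)·cos(2) ≈ -0.9589 → holds
(7, 6): LHS = sin(13) ≈ 0.4202, RHS = sin(6)·cos(7) + sin(7)·cos(6) ≈ 0.4202 → holds

Every pair satisfies the claim.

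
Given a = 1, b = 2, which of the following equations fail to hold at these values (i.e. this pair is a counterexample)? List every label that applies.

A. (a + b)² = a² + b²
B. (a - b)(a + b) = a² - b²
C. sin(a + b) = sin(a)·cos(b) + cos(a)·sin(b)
A

Evaluating each claim at the given values:
A. LHS = 9, RHS = 5 → fails here (LHS ≠ RHS)
B. LHS = -3, RHS = -3 → holds here (LHS = RHS)
C. LHS = sin(3) ≈ 0.1411, RHS = sin(1)·cos(2) + sin(2)·cos(1) ≈ 0.1411 → holds here (LHS = RHS)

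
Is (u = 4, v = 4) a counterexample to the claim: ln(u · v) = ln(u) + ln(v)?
No

Substituting u = 4, v = 4:
LHS = ln(4 · 4) = ln(16) ≈ 2.773
RHS = ln(4) + ln(4) = 2·ln(4) ≈ 2.773

The sides agree, so this pair does not disprove the claim.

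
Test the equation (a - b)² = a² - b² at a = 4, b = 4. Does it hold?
Holds

Substituting a = 4, b = 4:

LHS = (4 - 4)² = 0
RHS = 4² - 4² = 0

LHS = RHS, so the equation holds at this point.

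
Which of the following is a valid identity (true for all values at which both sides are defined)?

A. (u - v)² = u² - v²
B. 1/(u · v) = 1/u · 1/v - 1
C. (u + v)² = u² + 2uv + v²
C

A: fails at (1, 5) — LHS = 16, RHS = -24.
B: fails at (2, 3) — LHS = 1/6, RHS = -5/6.
C: holds — e.g. at (2, 3), both sides equal 25.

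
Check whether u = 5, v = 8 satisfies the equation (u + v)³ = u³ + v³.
Substituting u = 5, v = 8:

LHS = (5 + 8)³ = 2197
RHS = 5³ + 8³ = 637

LHS ≠ RHS, so the equation does not hold at this point.

Answer: Fails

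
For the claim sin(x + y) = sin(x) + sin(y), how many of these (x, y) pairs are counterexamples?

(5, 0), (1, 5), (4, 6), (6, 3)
3

Testing each pair:
(5, 0): LHS = sin(5) ≈ -0.9589, RHS = sin(5) ≈ -0.9589 → satisfies claim
(1, 5): LHS = sin(6) ≈ -0.2794, RHS = sin(5) + sin(1) ≈ -0.1175 → counterexample
(4, 6): LHS = sin(10) ≈ -0.544, RHS = sin(4) + sin(6) ≈ -1.036 → counterexample
(6, 3): LHS = sin(9) ≈ 0.4121, RHS = sin(6) + sin(3) ≈ -0.1383 → counterexample

That makes 3 counterexamples.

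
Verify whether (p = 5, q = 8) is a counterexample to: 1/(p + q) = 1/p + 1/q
Substituting p = 5, q = 8:
LHS = 1/(5 + 8) = 1/13
RHS = 1/5 + 1/8 = 13/40

Since LHS ≠ RHS, this pair disproves the claim.

Answer: Yes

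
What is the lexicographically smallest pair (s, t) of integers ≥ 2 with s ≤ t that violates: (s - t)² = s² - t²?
(s, t) = (2, 3)

Substituting (2, 3) into the claim:
LHS = (2 - 3)² = 1
RHS = 2² - 3² = -5

Since LHS ≠ RHS, this pair disproves the claim, and no lexicographically smaller pair (s ≤ t, integers ≥ 2) does.

For instance (5, 6) is also a counterexample (LHS = 1, RHS = -11), but it's lexicographically larger.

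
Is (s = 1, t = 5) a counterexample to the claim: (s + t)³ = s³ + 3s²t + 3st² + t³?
Substituting s = 1, t = 5:
LHS = (1 + 5)³ = 216
RHS = 1³ + 3·1²·5 + 3·1·5² + 5³ = 216

The sides agree, so this pair does not disprove the claim.

Answer: No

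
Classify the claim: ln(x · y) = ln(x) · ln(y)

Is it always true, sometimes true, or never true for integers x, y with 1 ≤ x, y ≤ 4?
It holds at (x, y) = (1, 1) (both sides equal 0), but fails at (x, y) = (3, 4) (LHS = ln(12) ≈ 2.485, RHS = ln(3)·ln(4) ≈ 1.523).

Answer: Sometimes true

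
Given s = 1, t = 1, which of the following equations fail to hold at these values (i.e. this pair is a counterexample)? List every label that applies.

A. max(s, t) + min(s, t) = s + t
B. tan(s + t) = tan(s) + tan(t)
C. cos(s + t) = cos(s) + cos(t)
Evaluating each claim at the given values:
A. LHS = 2, RHS = 2 → holds here (LHS = RHS)
B. LHS = tan(2) ≈ -2.185, RHS = 2·tan(1) ≈ 3.115 → fails here (LHS ≠ RHS)
C. LHS = cos(2) ≈ -0.4161, RHS = 2·cos(1) ≈ 1.081 → fails here (LHS ≠ RHS)

Answer: B, C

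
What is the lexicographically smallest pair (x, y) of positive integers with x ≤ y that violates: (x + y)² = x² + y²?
Substituting (1, 1) into the claim:
LHS = (1 + 1)² = 4
RHS = 1² + 1² = 2

Since LHS ≠ RHS, this pair disproves the claim, and no lexicographically smaller pair (x ≤ y, positive integers) does.

For instance (4, 6) is also a counterexample (LHS = 100, RHS = 52), but it's lexicographically larger.

Answer: (x, y) = (1, 1)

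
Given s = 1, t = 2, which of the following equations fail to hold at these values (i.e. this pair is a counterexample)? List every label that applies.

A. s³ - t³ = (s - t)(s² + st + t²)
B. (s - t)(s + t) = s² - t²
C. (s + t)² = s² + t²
Evaluating each claim at the given values:
A. LHS = -7, RHS = -7 → holds here (LHS = RHS)
B. LHS = -3, RHS = -3 → holds here (LHS = RHS)
C. LHS = 9, RHS = 5 → fails here (LHS ≠ RHS)

Answer: C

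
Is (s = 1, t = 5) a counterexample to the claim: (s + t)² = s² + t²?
Substituting s = 1, t = 5:
LHS = (1 + 5)² = 36
RHS = 1² + 5² = 26

Since LHS ≠ RHS, this pair disproves the claim.

Answer: Yes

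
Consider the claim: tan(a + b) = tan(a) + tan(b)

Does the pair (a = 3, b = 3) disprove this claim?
Yes

Substituting a = 3, b = 3:
LHS = tan(3 + 3) = tan(6) ≈ -0.291
RHS = tan(3) + tan(3) = 2·tan(3) ≈ -0.2851

Since LHS ≠ RHS, this pair disproves the claim.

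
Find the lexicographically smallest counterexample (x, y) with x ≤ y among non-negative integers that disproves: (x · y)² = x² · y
Substituting (1, 2) into the claim:
LHS = (1 · 2)² = 4
RHS = 1² · 2 = 2

Since LHS ≠ RHS, this pair disproves the claim, and no lexicographically smaller pair (x ≤ y, non-negative integers) does.

For instance (7, 7) is also a counterexample (LHS = 2401, RHS = 343), but it's lexicographically larger.

Answer: (x, y) = (1, 2)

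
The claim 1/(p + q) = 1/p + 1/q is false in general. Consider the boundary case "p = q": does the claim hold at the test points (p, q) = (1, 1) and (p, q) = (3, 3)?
No, fails at both test points

At (1, 1): LHS = 1/2 ≠ RHS = 2
At (3, 3): LHS = 1/6 ≠ RHS = 2/3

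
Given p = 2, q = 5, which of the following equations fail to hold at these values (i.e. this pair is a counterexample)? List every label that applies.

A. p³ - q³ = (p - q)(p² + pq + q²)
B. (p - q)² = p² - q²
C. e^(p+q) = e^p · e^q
Evaluating each claim at the given values:
A. LHS = -117, RHS = -117 → holds here (LHS = RHS)
B. LHS = 9, RHS = -21 → fails here (LHS ≠ RHS)
C. LHS = e^7 ≈ 1097, RHS = e^7 ≈ 1097 → holds here (LHS = RHS)

Answer: B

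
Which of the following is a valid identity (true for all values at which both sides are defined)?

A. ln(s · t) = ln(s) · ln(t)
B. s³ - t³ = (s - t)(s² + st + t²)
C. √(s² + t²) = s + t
A: fails at (1, 4) — LHS = ln(4) ≈ 1.386, RHS = 0.
B: holds — e.g. at (3, 3), both sides equal 0.
C: fails at (2, 2) — LHS = 2·√(2) ≈ 2.828, RHS = 4.

Answer: B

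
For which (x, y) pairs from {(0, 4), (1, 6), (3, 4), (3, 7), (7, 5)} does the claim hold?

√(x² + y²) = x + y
Testing each pair:
(0, 4): LHS = 4, RHS = 4 → holds
(1, 6): LHS = √(37) ≈ 6.083, RHS = 7 → fails
(3, 4): LHS = 5, RHS = 7 → fails
(3, 7): LHS = √(58) ≈ 7.616, RHS = 10 → fails
(7, 5): LHS = √(74) ≈ 8.602, RHS = 12 → fails

1 of 5 pairs satisfies the claim.

Answer: (0, 4)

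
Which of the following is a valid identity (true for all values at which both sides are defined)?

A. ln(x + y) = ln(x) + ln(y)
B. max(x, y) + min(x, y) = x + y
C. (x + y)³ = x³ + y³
A: fails at (3, 3) — LHS = ln(6) ≈ 1.792, RHS = 2·ln(3) ≈ 2.197.
B: holds — e.g. at (4, 5), both sides equal 9.
C: fails at (4, 6) — LHS = 1000, RHS = 280.

Answer: B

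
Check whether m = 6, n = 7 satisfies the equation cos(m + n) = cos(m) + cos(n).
Substituting m = 6, n = 7:

LHS = cos(6 + 7) = cos(13) ≈ 0.9074
RHS = cos(6) + cos(7) ≈ 1.714

LHS ≠ RHS, so the equation does not hold at this point.

Answer: Fails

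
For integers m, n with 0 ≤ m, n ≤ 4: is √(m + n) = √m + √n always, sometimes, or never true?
It holds at (m, n) = (3, 0) (both sides equal √(3) ≈ 1.732), but fails at (m, n) = (4, 4) (LHS = 2·√(2) ≈ 2.828, RHS = 4).

Answer: Sometimes true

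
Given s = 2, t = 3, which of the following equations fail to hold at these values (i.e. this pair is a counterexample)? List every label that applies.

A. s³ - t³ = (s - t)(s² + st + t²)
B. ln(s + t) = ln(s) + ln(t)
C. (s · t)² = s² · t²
Evaluating each claim at the given values:
A. LHS = -19, RHS = -19 → holds here (LHS = RHS)
B. LHS = ln(5) ≈ 1.609, RHS = ln(2) + ln(3) ≈ 1.792 → fails here (LHS ≠ RHS)
C. LHS = 36, RHS = 36 → holds here (LHS = RHS)

Answer: B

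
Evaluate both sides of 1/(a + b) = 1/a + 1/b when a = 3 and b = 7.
LHS = 1/(3 + 7) = 1/10
RHS = 1/3 + 1/7 = 10/21

LHS ≠ RHS, so the equation does not hold here.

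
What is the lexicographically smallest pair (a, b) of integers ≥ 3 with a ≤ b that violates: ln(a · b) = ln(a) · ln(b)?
(a, b) = (3, 3)

Substituting (3, 3) into the claim:
LHS = ln(3 · 3) = ln(9) ≈ 2.197
RHS = ln(3) · ln(3) = ln(3)² ≈ 1.207

Since LHS ≠ RHS, this pair disproves the claim, and no lexicographically smaller pair (a ≤ b, integers ≥ 3) does.

For instance (4, 4) is also a counterexample (LHS = ln(16) ≈ 2.773, RHS = ln(4)² ≈ 1.922), but it's lexicographically larger.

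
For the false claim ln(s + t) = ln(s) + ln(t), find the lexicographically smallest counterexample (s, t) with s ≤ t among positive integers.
(s, t) = (1, 1)

Substituting (1, 1) into the claim:
LHS = ln(1 + 1) = ln(2) ≈ 0.6931
RHS = ln(1) + ln(1) = 0

Since LHS ≠ RHS, this pair disproves the claim, and no lexicographically smaller pair (s ≤ t, positive integers) does.

For instance (4, 5) is also a counterexample (LHS = ln(9) ≈ 2.197, RHS = ln(4) + ln(5) ≈ 2.996), but it's lexicographically larger.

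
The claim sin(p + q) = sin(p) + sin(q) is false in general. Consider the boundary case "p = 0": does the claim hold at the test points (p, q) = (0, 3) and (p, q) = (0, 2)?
At (0, 3): LHS = sin(3) ≈ 0.1411, RHS = sin(3) ≈ 0.1411 → equal
At (0, 2): LHS = sin(2) ≈ 0.9093, RHS = sin(2) ≈ 0.9093 → equal

So the claim does hold at both of these boundary points, even though it is not an identity.

Answer: Yes, holds at both test points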